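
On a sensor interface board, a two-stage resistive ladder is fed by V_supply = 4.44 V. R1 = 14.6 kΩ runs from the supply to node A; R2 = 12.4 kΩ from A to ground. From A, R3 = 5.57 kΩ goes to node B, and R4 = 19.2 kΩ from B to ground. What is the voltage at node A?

V_A ≈ 1.60 V

Looking into the second stage from A: R3 + R4 = 24.77 kΩ appears in parallel with R2.
Effective lower resistance at A: R2 ‖ 24.77 = 8.263 kΩ.
So V_A = 4.44 × 0.3614 = 1.605 V.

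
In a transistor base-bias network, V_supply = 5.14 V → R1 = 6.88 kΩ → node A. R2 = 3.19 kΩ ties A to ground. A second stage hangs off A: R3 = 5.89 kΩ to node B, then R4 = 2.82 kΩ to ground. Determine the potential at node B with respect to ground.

V_B ≈ 0.422 V

Node A sees R2 in parallel with the series input of stage 2, R3 + R4 = 8.710 kΩ.
Effective lower resistance at A: R2 ‖ 8.710 = 2.335 kΩ.
First divider: V_A = V_supply · 2.335/(6.88 + 2.335) = 1.302 V.
V_B = V_A × 0.3238 = 0.4217 V.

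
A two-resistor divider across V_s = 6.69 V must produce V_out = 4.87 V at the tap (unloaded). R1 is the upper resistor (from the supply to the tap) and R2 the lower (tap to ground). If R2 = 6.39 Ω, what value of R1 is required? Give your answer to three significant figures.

R1 ≈ 2.39 Ω

Required fraction k = V_out/V_s = 0.7280.
So R1 = R2 · (V_s/V_out − 1) = 6.39 × (6.69/4.87 − 1) = 6.39 × 0.3737 = 2.388 Ω.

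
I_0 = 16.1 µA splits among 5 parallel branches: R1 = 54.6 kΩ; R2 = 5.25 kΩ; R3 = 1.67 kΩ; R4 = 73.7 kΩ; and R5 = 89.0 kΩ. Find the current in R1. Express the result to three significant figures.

Total conductance ΣG = 1/54.6 + 1/5.25 + 1/1.67 + 1/73.7 + 1/89.0 = 0.8324 (units of 1/kΩ).
R1 takes the fraction G_k/ΣG = 0.01832/0.8324 = 0.02200, so I = 16.1 × 0.02200 = 0.3542 µA.

I ≈ 0.354 µA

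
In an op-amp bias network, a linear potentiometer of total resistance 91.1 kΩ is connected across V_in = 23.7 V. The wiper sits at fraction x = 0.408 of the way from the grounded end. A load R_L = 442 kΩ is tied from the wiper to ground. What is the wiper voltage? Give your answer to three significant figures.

Split the track: R_lower = x·R_p = 37.17 kΩ, R_upper = (1−x)·R_p = 53.93 kΩ.
Lower segment in parallel with the load: 37.17 ‖ 442 = 34.29 kΩ.
Then V_out = V_in · 34.29/(53.93 + 34.29) = 9.211 V.

V_out ≈ 9.21 V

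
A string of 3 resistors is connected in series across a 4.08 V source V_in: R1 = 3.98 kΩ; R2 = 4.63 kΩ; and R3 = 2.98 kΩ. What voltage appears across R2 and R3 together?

V ≈ 2.68 V

Series total: ΣR = 3.98 + 4.63 + 2.98 = 11.59 kΩ.
R_{R2..R3} = 4.63 + 2.98 = 7.610 kΩ.
V = V_in · R/ΣR = 4.08 × 0.6566 = 2.679 V.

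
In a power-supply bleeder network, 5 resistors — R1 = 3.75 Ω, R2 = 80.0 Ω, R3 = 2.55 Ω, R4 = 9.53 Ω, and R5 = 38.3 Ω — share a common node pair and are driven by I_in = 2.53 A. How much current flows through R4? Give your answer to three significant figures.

I ≈ 0.331 A

ΣG = 1/3.75 + 1/80.0 + 1/2.55 + 1/9.53 + 1/38.3 = 0.8024.
R4 takes the fraction G_k/ΣG = 0.1049/0.8024 = 0.1308, so I = 2.53 × 0.1308 = 0.3309 A.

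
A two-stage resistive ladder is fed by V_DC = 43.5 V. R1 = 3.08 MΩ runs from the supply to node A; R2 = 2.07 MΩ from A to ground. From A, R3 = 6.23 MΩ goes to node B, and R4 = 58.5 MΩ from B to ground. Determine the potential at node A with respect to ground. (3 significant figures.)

V_A ≈ 17.2 V

Node A sees R2 in parallel with the series input of stage 2, R3 + R4 = 64.73 MΩ.
R2 ‖ (R3+R4) = 2.006 MΩ.
V_A = 43.5 × 2.006/(3.08 + 2.006) = 17.16 V.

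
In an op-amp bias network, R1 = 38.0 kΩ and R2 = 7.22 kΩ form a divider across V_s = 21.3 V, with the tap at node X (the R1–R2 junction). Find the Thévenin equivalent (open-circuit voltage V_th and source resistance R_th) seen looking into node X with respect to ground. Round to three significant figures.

V_th ≈ 3.40 V, R_th ≈ 6.07 kΩ

V_th is the unloaded tap voltage: V_s · R2/(R1+R2) = 21.3 × 0.1597 = 3.401 V.
Looking into X with the source shorted: R_th = R1·R2/(R1+R2) = 38.00 × 7.22/45.22 = 6.067 kΩ.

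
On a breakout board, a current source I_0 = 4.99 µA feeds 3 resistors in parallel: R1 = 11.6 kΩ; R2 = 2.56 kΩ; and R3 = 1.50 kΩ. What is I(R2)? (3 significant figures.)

I ≈ 1.70 µA

Total conductance ΣG = 1/11.6 + 1/2.56 + 1/1.50 = 1.143 (units of 1/kΩ).
Current divider: I(R2) = I_0 · G_k/ΣG = 4.99 × (0.3906/1.143) = 4.99 × 0.3416 = 1.705 µA.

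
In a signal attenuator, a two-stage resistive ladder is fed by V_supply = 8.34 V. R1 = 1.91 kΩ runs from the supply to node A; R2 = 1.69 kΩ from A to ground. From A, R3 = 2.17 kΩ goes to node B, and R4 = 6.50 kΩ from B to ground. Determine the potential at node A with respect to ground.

The second stage (R3 + R4 = 8.670 kΩ) loads node A in parallel with R2.
Effective lower resistance at A: R2 ‖ 8.670 = 1.414 kΩ.
So V_A = 8.34 × 0.4254 = 3.548 V.

V_A ≈ 3.55 V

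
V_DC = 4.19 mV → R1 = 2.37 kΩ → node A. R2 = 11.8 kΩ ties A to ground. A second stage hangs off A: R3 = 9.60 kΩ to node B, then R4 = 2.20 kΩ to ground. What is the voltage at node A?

V_A ≈ 2.99 mV

The second stage (R3 + R4 = 11.80 kΩ) loads node A in parallel with R2.
Effective lower resistance at A: R2 ‖ 11.80 = 5.900 kΩ.
V_A = 4.19 × 5.900/(2.37 + 5.900) = 2.989 mV.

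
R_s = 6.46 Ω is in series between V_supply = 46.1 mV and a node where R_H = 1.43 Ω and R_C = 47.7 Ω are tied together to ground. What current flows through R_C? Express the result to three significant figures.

I ≈ 0.171 mA

Equivalent of the parallel group: R_p = 1.388 Ω.
Node voltage V_A = V_supply · R_p/(R_s + R_p) = 46.1 × 0.1769 = 8.155 mV.
I(R_C) = V_A / R_C = 8.155/47.7 = 0.1710 mA.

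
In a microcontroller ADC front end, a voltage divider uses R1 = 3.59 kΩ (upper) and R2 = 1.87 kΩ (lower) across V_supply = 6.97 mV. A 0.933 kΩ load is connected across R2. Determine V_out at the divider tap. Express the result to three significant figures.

R2 ‖ R_L = (1.87 × 0.933)/(1.87 + 0.933) = 0.6224 kΩ.
Voltage divider with the loaded lower leg: V_out = 6.97 × 0.6224/(3.59 + 0.6224) = 6.97 × 0.1478 = 1.030 mV.
(Unloaded it would be 2.39 mV; the load pulls it down.)

V_out ≈ 1.03 mV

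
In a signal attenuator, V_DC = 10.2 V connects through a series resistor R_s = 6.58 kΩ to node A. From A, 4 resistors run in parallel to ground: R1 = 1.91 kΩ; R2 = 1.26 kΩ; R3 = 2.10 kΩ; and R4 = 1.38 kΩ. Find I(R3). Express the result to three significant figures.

Combine the parallel branches: R_p = (1/1.91 + 1/1.26 + 1/2.10 + 1/1.38)⁻¹ = 0.3971 kΩ.
V_A by voltage divider: V_A = 10.2 × 0.3971/(6.58 + 0.3971) = 0.5806 V.
I(R3) = V_A / R3 = 0.5806/2.10 = 0.2765 mA.
(Equivalently: I_total = 1.462 mA, then current-divider fraction G_k/ΣG = 0.1891.)

I ≈ 0.276 mA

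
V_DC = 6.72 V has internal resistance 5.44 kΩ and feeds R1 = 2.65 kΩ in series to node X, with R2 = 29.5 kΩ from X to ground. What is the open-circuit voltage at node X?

V_th ≈ 5.27 V

R1' = 5.44 + 2.65 = 8.090 kΩ (source resistance + R1).
Open-circuit (no load on X): V_th = V_DC · R2/(R1' + R2) = 6.72 × 29.5/(8.090 + 29.5) = 5.274 V.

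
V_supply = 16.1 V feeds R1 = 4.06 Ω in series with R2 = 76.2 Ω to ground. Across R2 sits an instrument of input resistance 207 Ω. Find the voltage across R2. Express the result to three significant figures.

R2 ‖ R_L = (76.2 × 207)/(76.2 + 207) = 55.70 Ω.
Then V_out = V_supply · R2'/(R1 + R2') = 16.1 × 55.70/59.76 = 15.01 V.
(Unloaded it would be 15.3 V; the load pulls it down.)

V_out ≈ 15.0 V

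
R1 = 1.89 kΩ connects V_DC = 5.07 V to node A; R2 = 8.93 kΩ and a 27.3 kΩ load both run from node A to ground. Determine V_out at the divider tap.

V_out ≈ 3.96 V

R2 ‖ R_L = (8.93 × 27.3)/(8.93 + 27.3) = 6.729 kΩ.
Now apply the divider: V_out = 5.07 × 0.7807 = 3.958 V.
(Unloaded it would be 4.18 V; the load pulls it down.)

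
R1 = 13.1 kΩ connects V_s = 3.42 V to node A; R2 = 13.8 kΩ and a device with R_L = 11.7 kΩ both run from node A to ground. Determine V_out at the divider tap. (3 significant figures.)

V_out ≈ 1.11 V

The load sits in parallel with R2, giving an effective lower resistance R2' = R2·R_L/(R2+R_L) = 6.332 kΩ.
Voltage divider with the loaded lower leg: V_out = 3.42 × 6.332/(13.1 + 6.332) = 3.42 × 0.3258 = 1.114 V.
(Unloaded it would be 1.75 V; the load pulls it down.)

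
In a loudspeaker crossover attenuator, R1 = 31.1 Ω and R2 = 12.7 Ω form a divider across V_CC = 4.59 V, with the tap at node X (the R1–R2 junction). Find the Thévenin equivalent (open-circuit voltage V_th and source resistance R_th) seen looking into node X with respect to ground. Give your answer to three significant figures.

With X open, the divider is unloaded: V_th = 4.59 × 12.7/43.80 = 1.331 V.
Zeroing V_CC shorts the top of R1 to ground, so R_th = R1 ‖ R2 = 9.018 Ω.

V_th ≈ 1.33 V, R_th ≈ 9.02 Ω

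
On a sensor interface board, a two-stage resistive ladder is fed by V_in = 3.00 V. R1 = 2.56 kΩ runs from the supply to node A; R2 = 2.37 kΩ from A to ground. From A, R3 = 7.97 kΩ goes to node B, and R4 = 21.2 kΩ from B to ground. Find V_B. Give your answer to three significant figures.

Looking into the second stage from A: R3 + R4 = 29.17 kΩ appears in parallel with R2.
Effective lower resistance at A: R2 ‖ 29.17 = 2.192 kΩ.
First divider: V_A = V_in · 2.192/(2.56 + 2.192) = 1.384 V.
Stage 2 is unloaded, so V_B = V_A · R4/(R3+R4) = 1.384 × 21.2/29.17 = 1.006 V.

V_B ≈ 1.01 V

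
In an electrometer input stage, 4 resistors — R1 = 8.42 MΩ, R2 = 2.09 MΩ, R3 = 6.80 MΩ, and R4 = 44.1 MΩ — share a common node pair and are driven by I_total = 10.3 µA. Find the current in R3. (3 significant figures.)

ΣG = 1/8.42 + 1/2.09 + 1/6.80 + 1/44.1 = 0.7670.
By the current-divider rule, I = I_total · G_k/ΣG = 10.3 × 0.1917 = 1.975 µA.

I ≈ 1.97 µA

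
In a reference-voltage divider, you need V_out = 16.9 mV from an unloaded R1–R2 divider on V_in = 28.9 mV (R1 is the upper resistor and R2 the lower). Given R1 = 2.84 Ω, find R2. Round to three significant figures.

Required fraction k = V_out/V_in = 0.5848.
Rearranging, R2 = R1·k/(1−k) = 2.84 × 1.408 = 4.000 Ω.

R2 ≈ 4.00 Ω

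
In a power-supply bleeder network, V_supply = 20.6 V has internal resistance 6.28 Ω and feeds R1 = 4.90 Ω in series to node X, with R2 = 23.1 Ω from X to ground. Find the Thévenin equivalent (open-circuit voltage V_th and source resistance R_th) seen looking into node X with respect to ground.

V_th ≈ 13.9 V, R_th ≈ 7.53 Ω

R1' = 6.28 + 4.90 = 11.18 Ω (source resistance + R1).
Open-circuit (no load on X): V_th = V_supply · R2/(R1' + R2) = 20.6 × 23.1/(11.18 + 23.1) = 13.88 V.
Looking into X with the source shorted: R_th = R1'·R2/(R1'+R2) = 11.18 × 23.1/34.28 = 7.534 Ω.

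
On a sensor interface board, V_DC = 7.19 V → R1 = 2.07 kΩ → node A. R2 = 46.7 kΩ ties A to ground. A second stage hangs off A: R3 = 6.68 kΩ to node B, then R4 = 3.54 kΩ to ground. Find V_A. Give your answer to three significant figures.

V_A ≈ 5.77 V

The second stage (R3 + R4 = 10.22 kΩ) loads node A in parallel with R2.
R2 ‖ (R3+R4) = 8.385 kΩ.
First divider: V_A = V_DC · 8.385/(2.07 + 8.385) = 5.766 V.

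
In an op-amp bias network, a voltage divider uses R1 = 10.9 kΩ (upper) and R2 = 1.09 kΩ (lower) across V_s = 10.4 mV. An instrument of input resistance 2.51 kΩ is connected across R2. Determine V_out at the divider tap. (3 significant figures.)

V_out ≈ 0.678 mV

R2 ‖ R_L = (1.09 × 2.51)/(1.09 + 2.51) = 0.7600 kΩ.
Now apply the divider: V_out = 10.4 × 0.06518 = 0.6778 mV.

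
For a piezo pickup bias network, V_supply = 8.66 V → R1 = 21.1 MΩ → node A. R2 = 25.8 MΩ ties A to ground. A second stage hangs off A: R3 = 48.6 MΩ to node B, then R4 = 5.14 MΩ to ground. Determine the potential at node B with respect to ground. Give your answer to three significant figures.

The second stage (R3 + R4 = 53.74 MΩ) loads node A in parallel with R2.
R2 ‖ (R3+R4) = 17.43 MΩ.
First divider: V_A = V_supply · 17.43/(21.1 + 17.43) = 3.918 V.
Stage 2 is unloaded, so V_B = V_A · R4/(R3+R4) = 3.918 × 5.14/53.74 = 0.3747 V.

V_B ≈ 0.375 V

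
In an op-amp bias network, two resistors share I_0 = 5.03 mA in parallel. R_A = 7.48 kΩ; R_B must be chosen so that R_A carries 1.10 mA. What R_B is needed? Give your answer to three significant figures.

Two-branch current divider: I_A = I_0 · R_B/(R_A + R_B).
1.10/5.03 = R_B/(R_A + R_B) → R_B = R_A · (0.2187)/(1 − 0.2187) = 7.48 × 0.2799 = 2.094 kΩ.

R_B ≈ 2.09 kΩ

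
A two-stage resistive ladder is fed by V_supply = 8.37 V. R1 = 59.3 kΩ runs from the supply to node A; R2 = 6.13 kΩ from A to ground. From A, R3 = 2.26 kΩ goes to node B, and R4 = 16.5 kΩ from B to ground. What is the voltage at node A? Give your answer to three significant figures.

Looking into the second stage from A: R3 + R4 = 18.76 kΩ appears in parallel with R2.
Effective lower resistance at A: R2 ‖ 18.76 = 4.620 kΩ.
First divider: V_A = V_supply · 4.620/(59.3 + 4.620) = 0.6050 V.

V_A ≈ 0.605 V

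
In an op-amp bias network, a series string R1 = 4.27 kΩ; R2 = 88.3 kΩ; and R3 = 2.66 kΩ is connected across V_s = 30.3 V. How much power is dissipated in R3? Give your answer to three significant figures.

P ≈ 0.269 mW

ΣR = 95.23 kΩ → I = 30.3/95.23 = 0.3182 mA.
V(R3) = I·R = 0.8464 V; P = V·I = 0.8464 × 0.3182 = 0.2693 mW.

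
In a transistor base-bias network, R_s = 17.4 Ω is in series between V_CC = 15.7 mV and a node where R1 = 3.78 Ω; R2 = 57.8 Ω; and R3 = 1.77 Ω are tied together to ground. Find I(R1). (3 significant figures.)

I ≈ 0.264 mA

Equivalent of the parallel group: R_p = 1.181 Ω.
V_A by voltage divider: V_A = 15.7 × 1.181/(17.4 + 1.181) = 0.9978 mV.
Branch current I = V_A/R1 = 0.9978/3.78 = 0.2640 mA.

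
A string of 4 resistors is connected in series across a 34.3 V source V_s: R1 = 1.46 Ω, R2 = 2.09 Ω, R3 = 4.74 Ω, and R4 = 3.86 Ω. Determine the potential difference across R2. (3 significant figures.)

Series total: ΣR = 1.46 + 2.09 + 4.74 + 3.86 = 12.15 Ω.
V = V_s · R/ΣR = 34.3 × 0.1720 = 5.900 V.

V ≈ 5.90 V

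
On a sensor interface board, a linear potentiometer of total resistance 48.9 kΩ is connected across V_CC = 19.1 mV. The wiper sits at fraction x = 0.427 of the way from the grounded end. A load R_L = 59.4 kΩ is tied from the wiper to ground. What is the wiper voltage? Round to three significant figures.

V_out ≈ 6.79 mV

Lower segment x·R_p = 20.88 kΩ; upper segment (1−x)·R_p = 28.02 kΩ.
Lower segment in parallel with the load: 20.88 ‖ 59.4 = 15.45 kΩ.
Loaded-divider output: V_out = 19.1 × 0.3554 = 6.788 mV.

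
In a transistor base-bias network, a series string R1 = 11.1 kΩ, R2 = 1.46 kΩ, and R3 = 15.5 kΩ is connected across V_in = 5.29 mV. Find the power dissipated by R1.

P ≈ 0.395 nW

Series current I = V_in/ΣR = 5.29/28.06 = 0.1885 µA.
V(R1) = I·R = 2.093 mV; P = V·I = 2.093 × 0.1885 = 0.3945 nW.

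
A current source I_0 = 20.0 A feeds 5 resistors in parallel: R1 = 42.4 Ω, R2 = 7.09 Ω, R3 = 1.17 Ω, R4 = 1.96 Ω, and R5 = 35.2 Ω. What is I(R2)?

I ≈ 1.81 A

Conductances: ΣG = 1/42.4 + 1/7.09 + 1/1.17 + 1/1.96 + 1/35.2 = 1.558 (1/Ω).
R2 takes the fraction G_k/ΣG = 0.1410/1.558 = 0.09053, so I = 20.0 × 0.09053 = 1.811 A.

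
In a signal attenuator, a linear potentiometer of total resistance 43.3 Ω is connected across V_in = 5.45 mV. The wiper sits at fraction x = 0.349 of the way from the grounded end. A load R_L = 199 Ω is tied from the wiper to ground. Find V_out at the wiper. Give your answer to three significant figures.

V_out ≈ 1.81 mV

Lower segment x·R_p = 15.11 Ω; upper segment (1−x)·R_p = 28.19 Ω.
R_L loads the lower segment: effective lower R = 14.05 Ω.
V_out = 5.45 × 14.05/(28.19 + 14.05) = 1.812 mV.
(Unloaded: V_out = x·V_in = 1.90 mV.)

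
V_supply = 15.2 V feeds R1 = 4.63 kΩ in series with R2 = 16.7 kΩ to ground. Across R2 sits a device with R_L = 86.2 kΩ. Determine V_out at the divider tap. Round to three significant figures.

R2 ‖ R_L = (16.7 × 86.2)/(16.7 + 86.2) = 13.99 kΩ.
Voltage divider with the loaded lower leg: V_out = 15.2 × 13.99/(4.63 + 13.99) = 15.2 × 0.7513 = 11.42 V.

V_out ≈ 11.4 V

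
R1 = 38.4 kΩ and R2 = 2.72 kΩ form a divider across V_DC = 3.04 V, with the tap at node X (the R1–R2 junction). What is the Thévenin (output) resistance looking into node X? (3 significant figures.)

R_th ≈ 2.54 kΩ

Zeroing V_DC shorts the top of R1 to ground, so R_th = R1 ‖ R2 = 2.540 kΩ.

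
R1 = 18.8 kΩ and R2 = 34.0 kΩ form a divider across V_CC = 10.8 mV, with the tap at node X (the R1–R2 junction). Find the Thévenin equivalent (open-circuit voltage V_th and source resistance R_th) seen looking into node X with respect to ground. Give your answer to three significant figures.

V_th ≈ 6.95 mV, R_th ≈ 12.1 kΩ

Open-circuit (no load on X): V_th = V_CC · R2/(R1 + R2) = 10.8 × 34.0/(18.80 + 34.0) = 6.955 mV.
With V_CC suppressed (replaced by a short), R_th = R1 ‖ R2 = (18.80 × 34.0)/(18.80 + 34.0) = 12.11 kΩ.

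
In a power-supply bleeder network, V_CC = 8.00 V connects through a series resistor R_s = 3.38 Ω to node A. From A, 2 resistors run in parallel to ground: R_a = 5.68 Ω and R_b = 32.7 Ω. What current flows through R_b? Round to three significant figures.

I ≈ 0.144 A

Equivalent of the parallel group: R_p = 4.839 Ω.
V_A by voltage divider: V_A = 8.00 × 4.839/(3.38 + 4.839) = 4.710 V.
I(R_b) = V_A / R_b = 4.710/32.7 = 0.1440 A.
(Check via current divider: I_total = 0.9733 A; share G_k/ΣG = 0.1480 → same result.)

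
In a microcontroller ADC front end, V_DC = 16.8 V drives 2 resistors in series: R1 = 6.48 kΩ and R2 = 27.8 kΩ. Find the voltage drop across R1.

V ≈ 3.18 V

Total series resistance ΣR = 6.48 + 27.8 = 34.28 kΩ.
By the voltage-divider rule, V = 16.8 × 6.480/34.28 = 3.176 V.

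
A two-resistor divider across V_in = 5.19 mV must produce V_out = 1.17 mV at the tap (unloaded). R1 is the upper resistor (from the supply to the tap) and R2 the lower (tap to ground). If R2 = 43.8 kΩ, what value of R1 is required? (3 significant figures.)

The divider ratio is R2/(R1+R2) = 1.17/5.19 = 0.2254.
Rearranging, R1 = R2·(1−k)/k = 43.8 × 3.436 = 150.5 kΩ.

R1 ≈ 150 kΩ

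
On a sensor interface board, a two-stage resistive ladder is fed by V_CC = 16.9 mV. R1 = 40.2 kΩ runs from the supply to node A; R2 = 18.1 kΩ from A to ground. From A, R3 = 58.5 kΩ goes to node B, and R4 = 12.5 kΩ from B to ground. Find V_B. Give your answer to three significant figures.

V_B ≈ 0.786 mV

The second stage (R3 + R4 = 71.00 kΩ) loads node A in parallel with R2.
R2 ‖ (R3+R4) = 14.42 kΩ.
First divider: V_A = V_CC · 14.42/(40.2 + 14.42) = 4.462 mV.
Stage 2 is unloaded, so V_B = V_A · R4/(R3+R4) = 4.462 × 12.5/71.00 = 0.7856 mV.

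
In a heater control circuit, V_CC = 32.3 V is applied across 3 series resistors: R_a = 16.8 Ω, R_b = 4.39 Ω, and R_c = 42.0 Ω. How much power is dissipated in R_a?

P ≈ 4.39 W

ΣR = 63.19 Ω → I = 32.3/63.19 = 0.5112 A.
V(R_a) = I·R = 8.587 V; P = V·I = 8.587 × 0.5112 = 4.390 W.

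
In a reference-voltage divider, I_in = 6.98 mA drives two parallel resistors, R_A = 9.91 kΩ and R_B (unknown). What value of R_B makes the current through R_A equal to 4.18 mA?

The fraction through R_A equals R_B/(R_A+R_B).
With f = 0.5989, R_B = R_A · f/(1−f) = 9.91 × 1.493 = 14.79 kΩ.

R_B ≈ 14.8 kΩ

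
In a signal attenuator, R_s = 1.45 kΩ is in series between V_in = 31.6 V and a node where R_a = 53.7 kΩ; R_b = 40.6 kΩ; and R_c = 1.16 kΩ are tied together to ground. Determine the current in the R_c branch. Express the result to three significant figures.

I ≈ 11.8 mA

Combine the parallel branches: R_p = (1/53.7 + 1/40.6 + 1/1.16)⁻¹ = 1.105 kΩ.
V_A by voltage divider: V_A = 31.6 × 1.105/(1.45 + 1.105) = 13.66 V.
I(R_c) = V_A / R_c = 13.66/1.16 = 11.78 mA.
(Equivalently: I_total = 12.37 mA, then current-divider fraction G_k/ΣG = 0.9522.)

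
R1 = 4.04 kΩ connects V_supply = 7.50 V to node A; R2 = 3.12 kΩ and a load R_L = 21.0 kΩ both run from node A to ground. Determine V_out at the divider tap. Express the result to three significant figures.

R2 ‖ R_L = (3.12 × 21.0)/(3.12 + 21.0) = 2.716 kΩ.
Now apply the divider: V_out = 7.50 × 0.4021 = 3.015 V.
(Unloaded it would be 3.27 V; the load pulls it down.)

V_out ≈ 3.02 V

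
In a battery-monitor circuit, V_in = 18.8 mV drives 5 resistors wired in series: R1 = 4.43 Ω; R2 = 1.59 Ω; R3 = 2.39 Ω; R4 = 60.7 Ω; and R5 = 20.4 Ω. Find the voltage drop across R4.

ΣR = 4.43 + 1.59 + 2.39 + 60.7 + 20.4 = 89.51 Ω.
V = V_in · R/ΣR = 18.8 × 0.6781 = 12.75 mV.

V ≈ 12.7 mV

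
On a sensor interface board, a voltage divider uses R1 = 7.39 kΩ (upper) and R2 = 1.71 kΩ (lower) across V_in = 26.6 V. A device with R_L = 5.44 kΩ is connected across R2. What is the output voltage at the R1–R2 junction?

The load sits in parallel with R2, giving an effective lower resistance R2' = R2·R_L/(R2+R_L) = 1.301 kΩ.
Then V_out = V_in · R2'/(R1 + R2') = 26.6 × 1.301/8.691 = 3.982 V.
(Unloaded it would be 5.00 V; the load pulls it down.)

V_out ≈ 3.98 V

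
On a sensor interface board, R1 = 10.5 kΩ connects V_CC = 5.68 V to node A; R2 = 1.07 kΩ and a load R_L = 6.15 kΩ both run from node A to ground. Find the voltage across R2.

R2 ‖ R_L = (1.07 × 6.15)/(1.07 + 6.15) = 0.9114 kΩ.
Voltage divider with the loaded lower leg: V_out = 5.68 × 0.9114/(10.5 + 0.9114) = 5.68 × 0.07987 = 0.4537 V.

V_out ≈ 0.454 V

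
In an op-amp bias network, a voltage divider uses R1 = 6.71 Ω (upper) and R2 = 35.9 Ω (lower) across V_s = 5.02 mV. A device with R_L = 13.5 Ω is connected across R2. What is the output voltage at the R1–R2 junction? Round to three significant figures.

V_out ≈ 2.98 mV

The load sits in parallel with R2, giving an effective lower resistance R2' = R2·R_L/(R2+R_L) = 9.811 Ω.
Now apply the divider: V_out = 5.02 × 0.5938 = 2.981 mV.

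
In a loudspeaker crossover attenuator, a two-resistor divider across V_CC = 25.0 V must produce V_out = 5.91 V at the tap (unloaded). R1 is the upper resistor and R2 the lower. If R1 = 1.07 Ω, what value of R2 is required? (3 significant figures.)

V_out/V_CC = R2/(R1+R2) = 0.2364.
R2 = R1 · 0.2364/(1 − 0.2364) = 0.3313 Ω.

R2 ≈ 0.331 Ω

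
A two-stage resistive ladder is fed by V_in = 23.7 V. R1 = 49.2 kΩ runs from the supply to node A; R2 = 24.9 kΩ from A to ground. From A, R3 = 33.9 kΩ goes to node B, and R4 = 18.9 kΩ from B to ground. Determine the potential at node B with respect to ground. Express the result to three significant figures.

V_B ≈ 2.17 V

Looking into the second stage from A: R3 + R4 = 52.80 kΩ appears in parallel with R2.
R2 ‖ (R3+R4) = 16.92 kΩ.
First divider: V_A = V_in · 16.92/(49.2 + 16.92) = 6.065 V.
V_B = V_A × 0.3580 = 2.171 V.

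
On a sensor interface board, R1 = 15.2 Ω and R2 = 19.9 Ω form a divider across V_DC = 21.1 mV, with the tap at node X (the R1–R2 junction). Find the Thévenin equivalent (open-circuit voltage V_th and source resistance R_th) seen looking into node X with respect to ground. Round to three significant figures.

V_th ≈ 12.0 mV, R_th ≈ 8.62 Ω

Open-circuit (no load on X): V_th = V_DC · R2/(R1 + R2) = 21.1 × 19.9/(15.20 + 19.9) = 11.96 mV.
With V_DC suppressed (replaced by a short), R_th = R1 ‖ R2 = (15.20 × 19.9)/(15.20 + 19.9) = 8.618 Ω.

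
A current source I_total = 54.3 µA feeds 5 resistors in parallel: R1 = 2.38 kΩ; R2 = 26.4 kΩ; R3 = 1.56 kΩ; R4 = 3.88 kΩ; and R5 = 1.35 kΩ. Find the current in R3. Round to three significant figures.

ΣG = 1/2.38 + 1/26.4 + 1/1.56 + 1/3.88 + 1/1.35 = 2.098.
By the current-divider rule, I = I_total · G_k/ΣG = 54.3 × 0.3056 = 16.59 µA.

I ≈ 16.6 µA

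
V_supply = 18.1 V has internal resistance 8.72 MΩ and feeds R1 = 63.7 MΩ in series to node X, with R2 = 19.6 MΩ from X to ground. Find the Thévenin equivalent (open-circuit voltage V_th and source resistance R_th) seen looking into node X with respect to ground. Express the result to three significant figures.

R1' = 8.72 + 63.7 = 72.42 MΩ (source resistance + R1).
V_th is the unloaded tap voltage: V_supply · R2/(R1'+R2) = 18.1 × 0.2130 = 3.855 V.
Looking into X with the source shorted: R_th = R1'·R2/(R1'+R2) = 72.42 × 19.6/92.02 = 15.43 MΩ.

V_th ≈ 3.86 V, R_th ≈ 15.4 MΩ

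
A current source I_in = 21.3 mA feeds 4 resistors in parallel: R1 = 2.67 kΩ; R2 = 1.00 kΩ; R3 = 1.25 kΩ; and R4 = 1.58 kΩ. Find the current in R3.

I ≈ 6.07 mA

Conductances: ΣG = 1/2.67 + 1/1.00 + 1/1.25 + 1/1.58 = 2.807 (1/kΩ).
R3 takes the fraction G_k/ΣG = 0.8000/2.807 = 0.2850, so I = 21.3 × 0.2850 = 6.070 mA.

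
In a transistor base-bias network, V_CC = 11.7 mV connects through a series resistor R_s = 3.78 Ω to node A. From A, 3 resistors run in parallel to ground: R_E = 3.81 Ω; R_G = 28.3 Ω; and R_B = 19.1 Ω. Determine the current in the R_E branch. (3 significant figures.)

Combine the parallel branches: R_p = (1/3.81 + 1/28.3 + 1/19.1)⁻¹ = 2.856 Ω.
V_A by voltage divider: V_A = 11.7 × 2.856/(3.78 + 2.856) = 5.035 mV.
I(R_E) = V_A / R_E = 5.035/3.81 = 1.322 mA.
(Equivalently: I_total = 1.763 mA, then current-divider fraction G_k/ΣG = 0.7496.)

I ≈ 1.32 mA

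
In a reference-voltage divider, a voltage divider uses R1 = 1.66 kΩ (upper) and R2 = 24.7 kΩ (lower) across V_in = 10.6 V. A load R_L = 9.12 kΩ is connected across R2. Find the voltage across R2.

V_out ≈ 8.49 V

R2 ‖ R_L = (24.7 × 9.12)/(24.7 + 9.12) = 6.661 kΩ.
Now apply the divider: V_out = 10.6 × 0.8005 = 8.485 V.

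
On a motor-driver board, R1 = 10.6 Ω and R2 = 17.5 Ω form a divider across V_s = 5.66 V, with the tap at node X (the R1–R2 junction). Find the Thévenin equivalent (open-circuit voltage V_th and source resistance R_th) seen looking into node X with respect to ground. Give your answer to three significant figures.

V_th ≈ 3.52 V, R_th ≈ 6.60 Ω

V_th is the unloaded tap voltage: V_s · R2/(R1+R2) = 5.66 × 0.6228 = 3.525 V.
With V_s suppressed (replaced by a short), R_th = R1 ‖ R2 = (10.60 × 17.5)/(10.60 + 17.5) = 6.601 Ω.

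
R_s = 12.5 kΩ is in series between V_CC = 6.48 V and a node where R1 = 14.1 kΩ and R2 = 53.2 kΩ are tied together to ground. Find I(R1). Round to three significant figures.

I ≈ 0.217 mA

Combine the parallel branches: R_p = (1/14.1 + 1/53.2)⁻¹ = 11.15 kΩ.
Node voltage V_A = V_CC · R_p/(R_s + R_p) = 6.48 × 0.4714 = 3.054 V.
Branch current I = V_A/R1 = 3.054/14.1 = 0.2166 mA.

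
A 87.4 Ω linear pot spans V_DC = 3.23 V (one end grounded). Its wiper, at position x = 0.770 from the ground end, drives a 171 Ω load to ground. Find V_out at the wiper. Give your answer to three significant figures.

Lower segment x·R_p = 67.30 Ω; upper segment (1−x)·R_p = 20.10 Ω.
(x·R_p) ‖ R_L = 48.29 Ω.
Loaded-divider output: V_out = 3.23 × 0.7061 = 2.281 V.
(Unloaded: V_out = x·V_DC = 2.49 V.)

V_out ≈ 2.28 V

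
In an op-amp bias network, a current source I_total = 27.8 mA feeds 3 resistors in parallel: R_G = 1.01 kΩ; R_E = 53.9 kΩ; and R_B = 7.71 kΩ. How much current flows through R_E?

ΣG = 1/1.01 + 1/53.9 + 1/7.71 = 1.138.
Current divider: I(R_E) = I_total · G_k/ΣG = 27.8 × (0.01855/1.138) = 27.8 × 0.01630 = 0.4531 mA.

I ≈ 0.453 mA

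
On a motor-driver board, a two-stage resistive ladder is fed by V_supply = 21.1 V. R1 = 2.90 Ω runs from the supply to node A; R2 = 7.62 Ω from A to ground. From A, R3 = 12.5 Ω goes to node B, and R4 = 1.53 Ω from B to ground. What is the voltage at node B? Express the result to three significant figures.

Looking into the second stage from A: R3 + R4 = 14.03 Ω appears in parallel with R2.
Effective lower resistance at A: R2 ‖ 14.03 = 4.938 Ω.
So V_A = 21.1 × 0.6300 = 13.29 V.
Then the unloaded second divider: V_B = V_A × R4/(R3+R4) = 13.29 × 0.1091 = 1.450 V.

V_B ≈ 1.45 V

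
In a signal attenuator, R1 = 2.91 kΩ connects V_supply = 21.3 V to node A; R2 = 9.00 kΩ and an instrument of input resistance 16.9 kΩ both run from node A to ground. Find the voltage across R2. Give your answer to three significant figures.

V_out ≈ 14.2 V

R2 ‖ R_L = (9.00 × 16.9)/(9.00 + 16.9) = 5.873 kΩ.
Voltage divider with the loaded lower leg: V_out = 21.3 × 5.873/(2.91 + 5.873) = 21.3 × 0.6687 = 14.24 V.
(Unloaded it would be 16.1 V; the load pulls it down.)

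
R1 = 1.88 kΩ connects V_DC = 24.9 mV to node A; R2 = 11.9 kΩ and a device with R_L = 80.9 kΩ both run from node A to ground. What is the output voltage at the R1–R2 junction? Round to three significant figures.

V_out ≈ 21.1 mV

First combine the lower leg with the load: R2 ‖ R_L = 10.37 kΩ.
Then V_out = V_DC · R2'/(R1 + R2') = 24.9 × 10.37/12.25 = 21.08 mV.
(Unloaded it would be 21.5 mV; the load pulls it down.)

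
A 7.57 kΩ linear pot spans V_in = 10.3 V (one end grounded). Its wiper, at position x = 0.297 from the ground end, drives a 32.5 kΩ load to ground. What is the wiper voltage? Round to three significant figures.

V_out ≈ 2.92 V

Split the track: R_lower = x·R_p = 2.248 kΩ, R_upper = (1−x)·R_p = 5.322 kΩ.
(x·R_p) ‖ R_L = 2.103 kΩ.
Then V_out = V_in · 2.103/(5.322 + 2.103) = 2.917 V.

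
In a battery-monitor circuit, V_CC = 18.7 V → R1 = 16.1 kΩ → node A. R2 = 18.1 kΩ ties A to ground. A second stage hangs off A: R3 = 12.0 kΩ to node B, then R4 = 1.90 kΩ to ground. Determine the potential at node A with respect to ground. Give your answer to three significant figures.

Node A sees R2 in parallel with the series input of stage 2, R3 + R4 = 13.90 kΩ.
R2 ‖ (R3+R4) = 7.862 kΩ.
V_A = 18.7 × 7.862/(16.1 + 7.862) = 6.136 V.

V_A ≈ 6.14 V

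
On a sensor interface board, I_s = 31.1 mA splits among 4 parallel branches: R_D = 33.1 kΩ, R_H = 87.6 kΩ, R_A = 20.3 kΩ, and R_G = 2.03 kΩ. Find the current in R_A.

I ≈ 2.63 mA

Total conductance ΣG = 1/33.1 + 1/87.6 + 1/20.3 + 1/2.03 = 0.5835 (units of 1/kΩ).
R_A takes the fraction G_k/ΣG = 0.04926/0.5835 = 0.08442, so I = 31.1 × 0.08442 = 2.626 mA.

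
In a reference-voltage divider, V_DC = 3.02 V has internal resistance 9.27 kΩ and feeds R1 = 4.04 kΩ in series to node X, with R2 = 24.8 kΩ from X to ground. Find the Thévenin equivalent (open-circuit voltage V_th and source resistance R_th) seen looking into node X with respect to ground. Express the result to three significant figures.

R1' = 9.27 + 4.04 = 13.31 kΩ (source resistance + R1).
V_th is the unloaded tap voltage: V_DC · R2/(R1'+R2) = 3.02 × 0.6507 = 1.965 V.
With V_DC suppressed (replaced by a short), R_th = R1' ‖ R2 = (13.31 × 24.8)/(13.31 + 24.8) = 8.661 kΩ.

V_th ≈ 1.97 V, R_th ≈ 8.66 kΩ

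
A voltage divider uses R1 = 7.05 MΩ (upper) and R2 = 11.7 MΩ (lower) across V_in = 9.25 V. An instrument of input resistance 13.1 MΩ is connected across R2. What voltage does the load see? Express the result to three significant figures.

V_out ≈ 4.32 V

The load sits in parallel with R2, giving an effective lower resistance R2' = R2·R_L/(R2+R_L) = 6.180 MΩ.
Now apply the divider: V_out = 9.25 × 0.4671 = 4.321 V.
(Unloaded it would be 5.77 V; the load pulls it down.)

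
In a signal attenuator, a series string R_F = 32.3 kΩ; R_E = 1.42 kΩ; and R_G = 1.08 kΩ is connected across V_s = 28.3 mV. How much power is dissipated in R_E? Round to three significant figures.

P ≈ 0.939 nW

Series current I = V_s/ΣR = 28.3/34.80 = 0.8132 µA.
V(R_E) = I·R = 1.155 mV; P = V·I = 1.155 × 0.8132 = 0.9391 nW.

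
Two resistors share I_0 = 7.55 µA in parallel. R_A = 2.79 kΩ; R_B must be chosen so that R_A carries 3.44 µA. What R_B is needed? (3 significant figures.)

R_B ≈ 2.34 kΩ

In a two-way split, I_A/I_0 = R_B/(R_A + R_B).
3.44/7.55 = R_B/(R_A + R_B) → R_B = R_A · (0.4556)/(1 − 0.4556) = 2.79 × 0.8370 = 2.335 kΩ.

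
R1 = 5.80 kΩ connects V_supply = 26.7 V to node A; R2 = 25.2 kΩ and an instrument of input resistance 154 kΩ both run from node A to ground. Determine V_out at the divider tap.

The load sits in parallel with R2, giving an effective lower resistance R2' = R2·R_L/(R2+R_L) = 21.66 kΩ.
Voltage divider with the loaded lower leg: V_out = 26.7 × 21.66/(5.80 + 21.66) = 26.7 × 0.7888 = 21.06 V.

V_out ≈ 21.1 V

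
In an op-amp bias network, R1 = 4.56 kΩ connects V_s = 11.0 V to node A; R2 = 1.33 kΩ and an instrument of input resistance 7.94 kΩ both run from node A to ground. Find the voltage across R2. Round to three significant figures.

The load sits in parallel with R2, giving an effective lower resistance R2' = R2·R_L/(R2+R_L) = 1.139 kΩ.
Then V_out = V_s · R2'/(R1 + R2') = 11.0 × 1.139/5.699 = 2.199 V.

V_out ≈ 2.20 V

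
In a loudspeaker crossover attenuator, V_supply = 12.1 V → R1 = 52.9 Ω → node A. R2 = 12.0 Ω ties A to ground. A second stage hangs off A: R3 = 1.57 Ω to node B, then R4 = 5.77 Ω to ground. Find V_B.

Node A sees R2 in parallel with the series input of stage 2, R3 + R4 = 7.340 Ω.
Effective lower resistance at A: R2 ‖ 7.340 = 4.554 Ω.
First divider: V_A = V_supply · 4.554/(52.9 + 4.554) = 0.9591 V.
V_B = V_A × 0.7861 = 0.7540 V.

V_B ≈ 0.754 V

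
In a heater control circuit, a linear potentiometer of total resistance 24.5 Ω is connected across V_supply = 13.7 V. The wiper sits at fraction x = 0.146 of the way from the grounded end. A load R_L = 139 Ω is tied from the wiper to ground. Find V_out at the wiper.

V_out ≈ 1.96 V

The pot divides into 20.92 Ω above the wiper and 3.577 Ω below.
Lower segment in parallel with the load: 3.577 ‖ 139 = 3.487 Ω.
Then V_out = V_supply · 3.487/(20.92 + 3.487) = 1.957 V.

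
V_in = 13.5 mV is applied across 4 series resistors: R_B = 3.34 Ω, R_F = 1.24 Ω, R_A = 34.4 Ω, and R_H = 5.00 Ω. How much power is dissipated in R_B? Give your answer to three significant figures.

P ≈ 0.315 µW

ΣR = 43.98 Ω → I = 13.5/43.98 = 0.3070 mA.
P = I²R = 0.09422 × 3.34 = 0.3147 µW.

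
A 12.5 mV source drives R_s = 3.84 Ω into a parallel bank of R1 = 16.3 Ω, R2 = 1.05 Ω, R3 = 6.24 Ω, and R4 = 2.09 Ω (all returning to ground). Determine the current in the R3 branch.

Equivalent of the parallel group: R_p = 0.6052 Ω.
Node voltage V_A = V_supply · R_p/(R_s + R_p) = 12.5 × 0.1361 = 1.702 mV.
I(R3) = V_A / R3 = 1.702/6.24 = 0.2727 mA.

I ≈ 0.273 mA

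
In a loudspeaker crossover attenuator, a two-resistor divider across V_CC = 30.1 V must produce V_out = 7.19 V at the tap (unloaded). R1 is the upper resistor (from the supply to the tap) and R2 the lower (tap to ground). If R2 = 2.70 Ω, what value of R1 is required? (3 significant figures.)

V_out/V_CC = R2/(R1+R2) = 0.2389.
Rearranging, R1 = R2·(1−k)/k = 2.70 × 3.186 = 8.603 Ω.

R1 ≈ 8.60 Ω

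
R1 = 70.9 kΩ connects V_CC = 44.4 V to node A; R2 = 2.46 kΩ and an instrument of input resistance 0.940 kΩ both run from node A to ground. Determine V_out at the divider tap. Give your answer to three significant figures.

V_out ≈ 0.422 V

First combine the lower leg with the load: R2 ‖ R_L = 0.6801 kΩ.
Voltage divider with the loaded lower leg: V_out = 44.4 × 0.6801/(70.9 + 0.6801) = 44.4 × 0.009501 = 0.4219 V.
(Unloaded it would be 1.49 V; the load pulls it down.)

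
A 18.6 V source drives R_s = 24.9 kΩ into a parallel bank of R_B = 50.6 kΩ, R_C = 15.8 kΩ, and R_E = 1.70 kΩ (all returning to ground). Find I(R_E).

I ≈ 0.618 mA

Combine the parallel branches: R_p = (1/50.6 + 1/15.8 + 1/1.70)⁻¹ = 1.490 kΩ.
V_A = 18.6 × 1.490/26.39 = 1.050 V.
I(R_E) = V_A / R_E = 1.050/1.70 = 0.6176 mA.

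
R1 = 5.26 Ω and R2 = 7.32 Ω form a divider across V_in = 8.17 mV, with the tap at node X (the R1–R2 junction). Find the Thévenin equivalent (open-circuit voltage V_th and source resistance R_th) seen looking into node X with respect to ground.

Open-circuit (no load on X): V_th = V_in · R2/(R1 + R2) = 8.17 × 7.32/(5.260 + 7.32) = 4.754 mV.
Looking into X with the source shorted: R_th = R1·R2/(R1+R2) = 5.260 × 7.32/12.58 = 3.061 Ω.

V_th ≈ 4.75 mV, R_th ≈ 3.06 Ω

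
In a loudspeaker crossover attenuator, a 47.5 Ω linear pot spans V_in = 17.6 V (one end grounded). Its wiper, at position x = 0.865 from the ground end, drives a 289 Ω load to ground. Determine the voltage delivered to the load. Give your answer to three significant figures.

Lower segment x·R_p = 41.09 Ω; upper segment (1−x)·R_p = 6.413 Ω.
Lower segment in parallel with the load: 41.09 ‖ 289 = 35.97 Ω.
Then V_out = V_in · 35.97/(6.413 + 35.97) = 14.94 V.

V_out ≈ 14.9 V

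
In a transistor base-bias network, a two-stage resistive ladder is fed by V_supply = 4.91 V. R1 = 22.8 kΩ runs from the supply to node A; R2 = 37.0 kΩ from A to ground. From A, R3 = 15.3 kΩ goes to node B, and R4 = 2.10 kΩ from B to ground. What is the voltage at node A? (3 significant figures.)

V_A ≈ 1.68 V

Node A sees R2 in parallel with the series input of stage 2, R3 + R4 = 17.40 kΩ.
Effective lower resistance at A: R2 ‖ 17.40 = 11.83 kΩ.
First divider: V_A = V_supply · 11.83/(22.8 + 11.83) = 1.678 V.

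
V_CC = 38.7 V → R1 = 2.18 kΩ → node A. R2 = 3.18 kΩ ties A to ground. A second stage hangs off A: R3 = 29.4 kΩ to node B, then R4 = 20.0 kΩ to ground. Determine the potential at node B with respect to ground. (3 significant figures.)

V_B ≈ 9.06 V

Node A sees R2 in parallel with the series input of stage 2, R3 + R4 = 49.40 kΩ.
Effective lower resistance at A: R2 ‖ 49.40 = 2.988 kΩ.
V_A = 38.7 × 2.988/(2.18 + 2.988) = 22.37 V.
V_B = V_A × 0.4049 = 9.058 V.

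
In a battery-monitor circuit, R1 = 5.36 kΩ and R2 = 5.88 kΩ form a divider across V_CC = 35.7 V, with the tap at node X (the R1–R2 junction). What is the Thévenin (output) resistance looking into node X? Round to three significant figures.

Zeroing V_CC shorts the top of R1 to ground, so R_th = R1 ‖ R2 = 2.804 kΩ.

R_th ≈ 2.80 kΩ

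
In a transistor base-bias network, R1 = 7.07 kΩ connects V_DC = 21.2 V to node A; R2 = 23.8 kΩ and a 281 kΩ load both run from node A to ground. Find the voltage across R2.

The load sits in parallel with R2, giving an effective lower resistance R2' = R2·R_L/(R2+R_L) = 21.94 kΩ.
Now apply the divider: V_out = 21.2 × 0.7563 = 16.03 V.

V_out ≈ 16.0 V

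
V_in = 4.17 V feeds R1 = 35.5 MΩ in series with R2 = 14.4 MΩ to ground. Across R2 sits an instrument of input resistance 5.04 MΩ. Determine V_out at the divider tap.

R2 ‖ R_L = (14.4 × 5.04)/(14.4 + 5.04) = 3.733 MΩ.
Voltage divider with the loaded lower leg: V_out = 4.17 × 3.733/(35.5 + 3.733) = 4.17 × 0.09516 = 0.3968 V.
(Unloaded it would be 1.20 V; the load pulls it down.)

V_out ≈ 0.397 V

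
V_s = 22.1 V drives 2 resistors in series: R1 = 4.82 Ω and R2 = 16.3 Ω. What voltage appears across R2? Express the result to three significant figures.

Series total: ΣR = 4.82 + 16.3 = 21.12 Ω.
V = V_s · R/ΣR = 22.1 × 0.7718 = 17.06 V.

V ≈ 17.1 V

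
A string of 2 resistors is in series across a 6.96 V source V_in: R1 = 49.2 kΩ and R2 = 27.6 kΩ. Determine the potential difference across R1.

Total series resistance ΣR = 49.2 + 27.6 = 76.80 kΩ.
Voltage divider: V = V_in · (49.20 / 76.80) = 6.96 × 0.6406 = 4.459 V.

V ≈ 4.46 V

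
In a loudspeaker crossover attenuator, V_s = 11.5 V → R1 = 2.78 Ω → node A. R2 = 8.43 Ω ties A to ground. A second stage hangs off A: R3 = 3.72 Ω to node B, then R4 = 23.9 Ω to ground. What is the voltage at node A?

V_A ≈ 8.04 V

Node A sees R2 in parallel with the series input of stage 2, R3 + R4 = 27.62 Ω.
Effective lower resistance at A: R2 ‖ 27.62 = 6.459 Ω.
V_A = 11.5 × 6.459/(2.78 + 6.459) = 8.040 V.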